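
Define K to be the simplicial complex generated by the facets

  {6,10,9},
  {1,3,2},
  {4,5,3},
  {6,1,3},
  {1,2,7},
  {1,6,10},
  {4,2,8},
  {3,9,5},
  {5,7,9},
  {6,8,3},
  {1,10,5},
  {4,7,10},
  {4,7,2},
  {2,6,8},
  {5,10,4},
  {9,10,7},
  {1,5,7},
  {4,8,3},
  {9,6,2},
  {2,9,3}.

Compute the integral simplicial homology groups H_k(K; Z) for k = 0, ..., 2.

H_0 = Z,  H_1 = Z ⊕ Z/2Z,  H_2 = 0.

Take the total order 1 < 2 < 3 < 4 < 5 < 6 < 7 < 8 < 9 < 10 on the vertex set. Then K (dimension 2) consists of the simplices:

  0-simplices (10): [1], [2], [3], [4], [5], [6], [7], [8], [9], [10]
  1-simplices (30): (30 of them)
  2-simplices (20): (20 of them)

so the chain groups are C_0 ≅ Z^10, C_1 ≅ Z^30, C_2 ≅ Z^20.

The boundary map ∂_1: C_1 → C_0 sends each edge [p,q] (with p < q) to q − p. For instance
  ∂[2,7] = [7] − [2].
The 10×30 boundary matrix has rank 9 and Smith normal form diag(1,1,1,1,1,1,1,1,1).

The boundary map ∂_2: C_2 → C_1 maps a triangle to the signed sum of its edges. For instance
  ∂[3,5,9] = [5,9] − [3,9] + [3,5],
  ∂[1,6,10] = [6,10] − [1,10] + [1,6].
The 30×20 boundary matrix has rank 20 and Smith normal form diag(1,1,1,1,1,1,1,1,1,1,1,1,1,1,1,1,1,1,1,2).

Reading off H_k = ker ∂_k / im ∂_{k+1}:

  H_0: rank C_0 − rank ∂_1 = 10 − 9 = 1, and the invariant factors of ∂_1 are all 1, so H_0 ≅ Z.
  H_1: rank ker ∂_1 − rank ∂_2 = (30 − 9) − 20 = 1, and ∂_2 has invariant factor 2 > 1, so H_1 ≅ Z ⊕ Z/2Z.
  H_2: rank ker ∂_2 − rank ∂_3 = (20 − 20) − 0 = 0, and there is no ∂_3, so H_2 ≅ 0.

As a check, the Euler characteristic is 10 − 30 + 20 = 0, which agrees with 1 − 1 + 0 = 0.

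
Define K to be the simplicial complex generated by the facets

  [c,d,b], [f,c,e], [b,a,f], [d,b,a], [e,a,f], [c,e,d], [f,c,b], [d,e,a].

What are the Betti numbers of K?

Take the total order a < b < c < d < e < f on the vertex set. Then K (dimension 2) consists of the simplices:

  0-simplices (6): a, b, c, d, e, f
  1-simplices (12): ab, ad, ae, af, bc, bd, bf, cd, ce, cf, de, ef
  2-simplices (8): abd, abf, ade, aef, bcd, bcf, cde, cef

giving chain groups C_0 ≅ Z^6, C_1 ≅ Z^12, C_2 ≅ Z^8.

∂_1: C_1 → C_0 sends each edge [p,q] (with p < q) to q − p.
As a 6×12 matrix over Z this has rank 5, with invariant factors (1,1,1,1,1).

The boundary map ∂_2: C_2 → C_1 maps a triangle to the signed sum of its edges. For instance
  ∂bcd = cd − bd + bc,
  ∂abd = bd − ad + ab.
This gives a 12×8 integer matrix of rank 7; reducing to Smith normal form yields diagonal entries (1,1,1,1,1,1,1).

Now H_k = ker ∂_k / im ∂_{k+1}, so:

  H_0: rank C_0 − rank ∂_1 = 6 − 5 = 1, and the invariant factors of ∂_1 are all 1, so H_0 = Z.
  H_1: rank ker ∂_1 − rank ∂_2 = (12 − 5) − 7 = 0, and the invariant factors of ∂_2 are all 1, so H_1 = 0.
  H_2: rank ker ∂_2 − rank ∂_3 = (8 − 7) − 0 = 1, and there is no ∂_3, so H_2 = Z.

Hence the Betti numbers are b_0 = 1, b_1 = 0, b_2 = 1.

b_0 = 1, b_1 = 0, b_2 = 1.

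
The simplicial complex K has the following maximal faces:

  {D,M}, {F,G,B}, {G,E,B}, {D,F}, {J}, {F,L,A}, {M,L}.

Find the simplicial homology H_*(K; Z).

H_0 = Z^2,  H_1 = Z,  H_2 = 0.

We work with the vertex ordering A < B < D < E < F < G < J < L < M. The simplices of K, each written with vertices in increasing order, are:

  0-simplices (9): A, B, D, E, F, G, J, L, M
  1-simplices (11): AF, AL, BE, BF, BG, DF, DM, EG, FG, FL, LM
  2-simplices (3): AFL, BEG, BFG

so the chain groups are C_0 ≅ Z^9, C_1 ≅ Z^11, C_2 ≅ Z^3.

The boundary map ∂_1: C_1 → C_0 maps an edge to its endpoints' difference, ∂[p,q] = q − p. For instance
  ∂DF = F − D.
The resulting 9×11 matrix has rank 7, and its Smith normal form has invariant factors (1,1,1,1,1,1,1).

∂_2: C_2 → C_1 acts by ∂[p,q,r] = [q,r] − [p,r] + [p,q]. For instance
  ∂BEG = EG − BG + BE,
  ∂BFG = FG − BG + BF.
As a 11×3 matrix over Z this has rank 3, with invariant factors (1,1,1).

Computing H_k = (kernel of ∂_k) / (image of ∂_{k+1}):

  H_0: rank C_0 − rank ∂_1 = 9 − 7 = 2, and the invariant factors of ∂_1 are all 1, so H_0 ≅ Z^2.
  H_1: rank ker ∂_1 − rank ∂_2 = (11 − 7) − 3 = 1, and the invariant factors of ∂_2 are all 1, so H_1 ≅ Z.
  H_2: rank ker ∂_2 − rank ∂_3 = (3 − 3) − 0 = 0, and there is no ∂_3, so H_2 ≅ 0.

As a check, the Euler characteristic is 9 − 11 + 3 = 1, which agrees with 2 − 1 + 0 = 1.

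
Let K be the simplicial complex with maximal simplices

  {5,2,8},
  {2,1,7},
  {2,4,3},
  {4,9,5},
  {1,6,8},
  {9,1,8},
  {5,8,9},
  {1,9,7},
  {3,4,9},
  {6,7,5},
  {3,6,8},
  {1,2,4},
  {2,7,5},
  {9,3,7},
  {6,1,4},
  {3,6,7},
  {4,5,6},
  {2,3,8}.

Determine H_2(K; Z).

Take the total order 1 < 2 < 3 < 4 < 5 < 6 < 7 < 8 < 9 on the vertex set. Then K (dimension 2) consists of the simplices:

  0-simplices (9): [1], [2], [3], [4], [5], [6], [7], [8], [9]
  1-simplices (27): (27 of them)
  2-simplices (18): [1,2,4], [1,2,7], [1,4,6], [1,6,8], [1,7,9], [1,8,9], [2,3,4], [2,3,8], [2,5,7], [2,5,8], [3,4,9], [3,6,7], [3,6,8], [3,7,9], [4,5,6], [4,5,9], [5,6,7], [5,8,9]

giving chain groups C_0 ≅ Z^9, C_1 ≅ Z^27, C_2 ≅ Z^18.

The boundary map ∂_1: C_1 → C_0 maps an edge to its endpoints' difference, ∂[p,q] = q − p. For instance
  ∂[4,6] = [6] − [4].
The 9×27 boundary matrix has rank 8 and Smith normal form diag(1,1,1,1,1,1,1,1).

The boundary map ∂_2: C_2 → C_1 sends each 2-simplex [p,q,r] to [q,r] − [p,r] + [p,q]. For instance
  ∂[3,7,9] = [7,9] − [3,9] + [3,7],
  ∂[4,5,9] = [5,9] − [4,9] + [4,5].
The resulting 27×18 matrix has rank 17, and its Smith normal form has invariant factors (1,1,1,1,1,1,1,1,1,1,1,1,1,1,1,1,1).

Reading off H_k = ker ∂_k / im ∂_{k+1}:

  H_2: rank ker ∂_2 − rank ∂_3 = (18 − 17) − 0 = 1, and there is no ∂_3, so H_2 = Z.

(K is a triangulation of the torus T^2.)

H_2 = Z.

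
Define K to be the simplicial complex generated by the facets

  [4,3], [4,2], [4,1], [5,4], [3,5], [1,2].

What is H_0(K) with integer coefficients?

H_0 = Z.

K has 5 vertices, 6 edges.
rank ∂_0 = 0, rank ∂_1 = 4 ⇒ b_0 = 5 − 0 − 4 = 1; all invariant factors of ∂_1 are 1 so no torsion. So H_0 = Z.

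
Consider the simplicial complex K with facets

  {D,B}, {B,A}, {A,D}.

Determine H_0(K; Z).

Fix the vertex order A < B < D and write every simplex with vertices in increasing order. Then dim K = 1 and the simplices of K are:

  0-simplices (3): A, B, D
  1-simplices (3): AB, AD, BD

giving chain groups C_0 ≅ Z^3, C_1 ≅ Z^3.

Boundary ∂_1: C_1 → C_0 maps an edge to its endpoints' difference, ∂[p,q] = q − p.
As a 3×3 matrix over Z this has rank 2, with invariant factors (1,1).

Computing H_k = (kernel of ∂_k) / (image of ∂_{k+1}):

  H_0: rank C_0 − rank ∂_1 = 3 − 2 = 1, and the invariant factors of ∂_1 are all 1, so H_0 = Z.

H_0 = Z.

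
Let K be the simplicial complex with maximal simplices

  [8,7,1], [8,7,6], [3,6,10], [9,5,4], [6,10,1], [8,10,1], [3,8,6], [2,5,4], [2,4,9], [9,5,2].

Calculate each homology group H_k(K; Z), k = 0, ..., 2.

Take the total order 1 < 2 < 3 < 4 < 5 < 6 < 7 < 8 < 9 < 10 on the vertex set. Then K (dimension 2) consists of the simplices:

  0-simplices (10): [1], [2], [3], [4], [5], [6], [7], [8], [9], [10]
  1-simplices (18): [1,6], [1,7], [1,8], [1,10], [2,4], [2,5], [2,9], [3,6], [3,8], [3,10], [4,5], [4,9], [5,9], [6,7], [6,8], [6,10], [7,8], [8,10]
  2-simplices (10): [1,6,10], [1,7,8], [1,8,10], [2,4,5], [2,4,9], [2,5,9], [3,6,8], [3,6,10], [4,5,9], [6,7,8]

Hence C_0 ≅ Z^10, C_1 ≅ Z^18, C_2 ≅ Z^10.

Boundary ∂_1: C_1 → C_0 sends each edge [p,q] (with p < q) to q − p.
As a 10×18 matrix over Z this has rank 8, with invariant factors (1,1,1,1,1,1,1,1).

Boundary ∂_2: C_2 → C_1 sends each 2-simplex [p,q,r] to [q,r] − [p,r] + [p,q]. For instance
  ∂[1,6,10] = [6,10] − [1,10] + [1,6],
  ∂[4,5,9] = [5,9] − [4,9] + [4,5].
The 18×10 boundary matrix has rank 9 and Smith normal form diag(1,1,1,1,1,1,1,1,1).

From H_k ≅ ker(∂_k) / im(∂_{k+1}) we obtain:

  H_0: rank C_0 − rank ∂_1 = 10 − 8 = 2, and the invariant factors of ∂_1 are all 1, so H_0 ≅ Z^2.
  H_1: rank ker ∂_1 − rank ∂_2 = (18 − 8) − 9 = 1, and the invariant factors of ∂_2 are all 1, so H_1 ≅ Z.
  H_2: rank ker ∂_2 − rank ∂_3 = (10 − 9) − 0 = 1, and there is no ∂_3, so H_2 ≅ Z.

(K is a triangulation of the disjoint union of the cylinder S^1 x I and the 2-sphere S^2.)

H_0 = Z^2,  H_1 = Z,  H_2 = Z.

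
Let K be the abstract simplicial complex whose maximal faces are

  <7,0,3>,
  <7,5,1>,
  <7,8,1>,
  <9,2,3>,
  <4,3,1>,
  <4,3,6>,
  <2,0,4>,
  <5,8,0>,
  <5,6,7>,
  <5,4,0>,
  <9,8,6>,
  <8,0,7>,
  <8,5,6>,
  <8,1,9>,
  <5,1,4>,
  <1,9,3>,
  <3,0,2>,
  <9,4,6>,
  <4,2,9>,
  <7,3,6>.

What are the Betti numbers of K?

b_0 = 1, b_1 = 1, b_2 = 0.

Take the total order 0 < 1 < 2 < 3 < 4 < 5 < 6 < 7 < 8 < 9 on the vertex set. Then K (dimension 2) consists of the simplices:

  0-simplices (10): [0], [1], [2], [3], [4], [5], [6], [7], [8], [9]
  1-simplices (30): (30 of them)
  2-simplices (20): (20 of them)

giving chain groups C_0 ≅ Z^10, C_1 ≅ Z^30, C_2 ≅ Z^20.

∂_1: C_1 → C_0 is given by ∂[p,q] = [q] − [p]. For instance
  ∂[0,8] = [8] − [0].
As a 10×30 matrix over Z this has rank 9, with invariant factors (1,1,1,1,1,1,1,1,1).

Boundary ∂_2: C_2 → C_1 sends each 2-simplex [p,q,r] to [q,r] − [p,r] + [p,q]. For instance
  ∂[6,8,9] = [8,9] − [6,9] + [6,8],
  ∂[0,7,8] = [7,8] − [0,8] + [0,7].
As a 30×20 matrix over Z this has rank 20, with invariant factors (1,1,1,1,1,1,1,1,1,1,1,1,1,1,1,1,1,1,1,2).

Computing H_k = (kernel of ∂_k) / (image of ∂_{k+1}):

  H_0: rank C_0 − rank ∂_1 = 10 − 9 = 1, and the invariant factors of ∂_1 are all 1, so H_0 = Z.
  H_1: rank ker ∂_1 − rank ∂_2 = (30 − 9) − 20 = 1, and ∂_2 has invariant factor 2 > 1, so H_1 = Z ⊕ Z/2Z.
  H_2: rank ker ∂_2 − rank ∂_3 = (20 − 20) − 0 = 0, and there is no ∂_3, so H_2 = 0.

As a check, the Euler characteristic is 10 − 30 + 20 = 0, which agrees with 1 − 1 + 0 = 0.

Hence the Betti numbers are b_0 = 1, b_1 = 1, b_2 = 0.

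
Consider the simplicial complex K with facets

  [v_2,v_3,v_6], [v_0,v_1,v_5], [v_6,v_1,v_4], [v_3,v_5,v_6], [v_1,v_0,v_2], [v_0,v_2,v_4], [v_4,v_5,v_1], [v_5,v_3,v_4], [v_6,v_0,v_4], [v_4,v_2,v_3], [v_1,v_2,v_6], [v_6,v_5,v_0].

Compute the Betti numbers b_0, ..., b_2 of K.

We work with the vertex ordering v_0 < v_1 < v_2 < v_3 < v_4 < v_5 < v_6. The simplices of K, each written with vertices in increasing order, are:

  0-simplices (7): [v_0], [v_1], [v_2], [v_3], [v_4], [v_5], [v_6]
  1-simplices (18): (18 of them)
  2-simplices (12): (12 of them)

so the chain groups are C_0 ≅ Z^7, C_1 ≅ Z^18, C_2 ≅ Z^12.

∂_1: C_1 → C_0 maps an edge to its endpoints' difference, ∂[p,q] = q − p. For instance
  ∂[v_2,v_4] = [v_4] − [v_2].
This gives a 7×18 integer matrix of rank 6; reducing to Smith normal form yields diagonal entries (1,1,1,1,1,1).

∂_2: C_2 → C_1 acts by ∂[p,q,r] = [q,r] − [p,r] + [p,q]. For instance
  ∂[v_1,v_2,v_6] = [v_2,v_6] − [v_1,v_6] + [v_1,v_2],
  ∂[v_0,v_5,v_6] = [v_5,v_6] − [v_0,v_6] + [v_0,v_5].
The resulting 18×12 matrix has rank 12, and its Smith normal form has invariant factors (1,1,1,1,1,1,1,1,1,1,1,2).

Now H_k = ker ∂_k / im ∂_{k+1}, so:

  H_0: rank C_0 − rank ∂_1 = 7 − 6 = 1, and the invariant factors of ∂_1 are all 1, so H_0 ≅ Z.
  H_1: rank ker ∂_1 − rank ∂_2 = (18 − 6) − 12 = 0, and ∂_2 has invariant factor 2 > 1, so H_1 ≅ Z/2.
  H_2: rank ker ∂_2 − rank ∂_3 = (12 − 12) − 0 = 0, and there is no ∂_3, so H_2 ≅ 0.

As a check, the Euler characteristic is 7 − 18 + 12 = 1, which agrees with 1 − 0 + 0 = 1.
(K is a triangulation of the real projective plane RP^2.)

Hence the Betti numbers are b_0 = 1, b_1 = 0, b_2 = 0.

b_0 = 1, b_1 = 0, b_2 = 0.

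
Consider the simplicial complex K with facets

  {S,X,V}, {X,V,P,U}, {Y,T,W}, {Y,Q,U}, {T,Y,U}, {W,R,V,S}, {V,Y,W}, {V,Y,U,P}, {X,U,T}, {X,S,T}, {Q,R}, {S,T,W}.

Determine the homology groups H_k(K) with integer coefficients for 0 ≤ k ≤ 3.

K has 10 vertices, 25 edges, 19 triangles, 3 3-simplices.
rank ∂_0 = 0, rank ∂_1 = 9 ⇒ b_0 = 10 − 0 − 9 = 1; all invariant factors of ∂_1 are 1 so no torsion. So H_0 ≅ Z.
rank ∂_1 = 9, rank ∂_2 = 15 ⇒ b_1 = 25 − 9 − 15 = 1; all invariant factors of ∂_2 are 1 so no torsion. So H_1 ≅ Z.
rank ∂_2 = 15, rank ∂_3 = 3 ⇒ b_2 = 19 − 15 − 3 = 1; all invariant factors of ∂_3 are 1 so no torsion. So H_2 ≅ Z.
rank ∂_3 = 3, rank ∂_4 = 0 ⇒ b_3 = 3 − 3 − 0 = 0. So H_3 ≅ 0.

H_0 = Z,  H_1 = Z,  H_2 = Z,  H_3 = 0.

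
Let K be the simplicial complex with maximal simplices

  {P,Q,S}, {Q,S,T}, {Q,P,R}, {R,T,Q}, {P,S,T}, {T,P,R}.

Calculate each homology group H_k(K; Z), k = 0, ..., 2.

H_0 = Z,  H_1 = 0,  H_2 = Z.

Take the total order P < Q < R < S < T on the vertex set. Then K (dimension 2) consists of the simplices:

  0-simplices (5): P, Q, R, S, T
  1-simplices (9): PQ, PR, PS, PT, QR, QS, QT, RT, ST
  2-simplices (6): PQR, PQS, PRT, PST, QRT, QST

giving chain groups C_0 ≅ Z^5, C_1 ≅ Z^9, C_2 ≅ Z^6.

∂_1: C_1 → C_0 sends each edge [p,q] (with p < q) to q − p. For instance
  ∂QR = R − Q.
The 5×9 boundary matrix has rank 4 and Smith normal form diag(1,1,1,1).

∂_2: C_2 → C_1 acts by ∂[p,q,r] = [q,r] − [p,r] + [p,q]. For instance
  ∂QST = ST − QT + QS,
  ∂PRT = RT − PT + PR.
As a 9×6 matrix over Z this has rank 5, with invariant factors (1,1,1,1,1).

Reading off H_k = ker ∂_k / im ∂_{k+1}:

  H_0: rank C_0 − rank ∂_1 = 5 − 4 = 1, and the invariant factors of ∂_1 are all 1, so H_0 = Z.
  H_1: rank ker ∂_1 − rank ∂_2 = (9 − 4) − 5 = 0, and the invariant factors of ∂_2 are all 1, so H_1 = 0.
  H_2: rank ker ∂_2 − rank ∂_3 = (6 − 5) − 0 = 1, and there is no ∂_3, so H_2 = Z.

(K is a triangulation of the 2-sphere S^2.)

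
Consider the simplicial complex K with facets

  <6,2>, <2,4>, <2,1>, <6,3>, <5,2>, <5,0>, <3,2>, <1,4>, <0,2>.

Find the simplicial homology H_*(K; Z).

Order the vertices as 0 < 1 < 2 < 3 < 4 < 5 < 6. Listing each simplex with vertices in this order, K has dimension 1 with simplices:

  0-simplices (7): [0], [1], [2], [3], [4], [5], [6]
  1-simplices (9): [0,2], [0,5], [1,2], [1,4], [2,3], [2,4], [2,5], [2,6], [3,6]

Hence C_0 ≅ Z^7, C_1 ≅ Z^9.

Boundary ∂_1: C_1 → C_0 is given by ∂[p,q] = [q] − [p]. For instance
  ∂[2,6] = [6] − [2].
As a 7×9 matrix over Z this has rank 6, with invariant factors (1,1,1,1,1,1).

Now H_k = ker ∂_k / im ∂_{k+1}, so:

  H_0: rank C_0 − rank ∂_1 = 7 − 6 = 1, and the invariant factors of ∂_1 are all 1, so H_0 = Z.
  H_1: rank ker ∂_1 − rank ∂_2 = (9 − 6) − 0 = 3, and there is no ∂_2, so H_1 = Z^3.

H_0 ≅ Z,  H_1 ≅ Z^3.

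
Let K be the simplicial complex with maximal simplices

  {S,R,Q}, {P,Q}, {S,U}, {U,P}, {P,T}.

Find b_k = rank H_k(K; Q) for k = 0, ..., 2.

b_0 = 1, b_1 = 1, b_2 = 0.

We work with the vertex ordering P < Q < R < S < T < U. The simplices of K, each written with vertices in increasing order, are:

  0-simplices (6): P, Q, R, S, T, U
  1-simplices (7): PQ, PT, PU, QR, QS, RS, SU
  2-simplices (1): QRS

giving chain groups C_0 ≅ Z^6, C_1 ≅ Z^7, C_2 ≅ Z^1.

∂_1: C_1 → C_0 sends each edge [p,q] (with p < q) to q − p.
The resulting 6×7 matrix has rank 5, and its Smith normal form has invariant factors (1,1,1,1,1).

∂_2: C_2 → C_1 sends each 2-simplex [p,q,r] to [q,r] − [p,r] + [p,q]. For instance
  ∂QRS = RS − QS + QR.
The 7×1 boundary matrix has rank 1 and Smith normal form diag(1).

Now H_k = ker ∂_k / im ∂_{k+1}, so:

  H_0: rank C_0 − rank ∂_1 = 6 − 5 = 1, and the invariant factors of ∂_1 are all 1, so H_0 = Z.
  H_1: rank ker ∂_1 − rank ∂_2 = (7 − 5) − 1 = 1, and the invariant factors of ∂_2 are all 1, so H_1 = Z.
  H_2: rank ker ∂_2 − rank ∂_3 = (1 − 1) − 0 = 0, and there is no ∂_3, so H_2 = 0.

As a check, the Euler characteristic is 6 − 7 + 1 = 0, which agrees with 1 − 1 + 0 = 0.

Hence the Betti numbers are b_0 = 1, b_1 = 1, b_2 = 0.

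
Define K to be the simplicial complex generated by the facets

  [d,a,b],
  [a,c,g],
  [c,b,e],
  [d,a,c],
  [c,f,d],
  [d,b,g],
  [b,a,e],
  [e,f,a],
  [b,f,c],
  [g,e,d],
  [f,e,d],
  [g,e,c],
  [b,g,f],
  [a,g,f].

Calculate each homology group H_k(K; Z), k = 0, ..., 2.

H_0 = Z,  H_1 = Z^2,  H_2 = Z.

We work with the vertex ordering a < b < c < d < e < f < g. The simplices of K, each written with vertices in increasing order, are:

  0-simplices (7): a, b, c, d, e, f, g
  1-simplices (21): ab, ac, ad, ae, af, ag, bc, bd, be, bf, bg, cd, ce, cf, cg, de, df, dg, ef, eg, fg
  2-simplices (14): abd, abe, acd, acg, aef, afg, bce, bcf, bdg, bfg, cdf, ceg, def, deg

giving chain groups C_0 ≅ Z^7, C_1 ≅ Z^21, C_2 ≅ Z^14.

Boundary ∂_1: C_1 → C_0 maps an edge to its endpoints' difference, ∂[p,q] = q − p.
The 7×21 boundary matrix has rank 6 and Smith normal form diag(1,1,1,1,1,1).

∂_2: C_2 → C_1 sends each 2-simplex [p,q,r] to [q,r] − [p,r] + [p,q]. For instance
  ∂abd = bd − ad + ab,
  ∂bfg = fg − bg + bf.
The resulting 21×14 matrix has rank 13, and its Smith normal form has invariant factors (1,1,1,1,1,1,1,1,1,1,1,1,1).

Now H_k = ker ∂_k / im ∂_{k+1}, so:

  H_0: rank C_0 − rank ∂_1 = 7 − 6 = 1, and the invariant factors of ∂_1 are all 1, so H_0 ≅ Z.
  H_1: rank ker ∂_1 − rank ∂_2 = (21 − 6) − 13 = 2, and the invariant factors of ∂_2 are all 1, so H_1 ≅ Z^2.
  H_2: rank ker ∂_2 − rank ∂_3 = (14 − 13) − 0 = 1, and there is no ∂_3, so H_2 ≅ Z.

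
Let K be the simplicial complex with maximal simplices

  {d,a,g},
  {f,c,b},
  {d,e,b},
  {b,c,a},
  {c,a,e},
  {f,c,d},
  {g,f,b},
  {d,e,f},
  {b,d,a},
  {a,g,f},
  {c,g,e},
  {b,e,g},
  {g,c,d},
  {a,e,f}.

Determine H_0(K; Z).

H_0 ≅ Z.

Fix the vertex order a < b < c < d < e < f < g and write every simplex with vertices in increasing order. Then dim K = 2 and the simplices of K are:

  0-simplices (7): a, b, c, d, e, f, g
  1-simplices (21): ab, ac, ad, ae, af, ag, bc, bd, be, bf, bg, cd, ce, cf, cg, de, df, dg, ef, eg, fg
  2-simplices (14): abc, abd, ace, adg, aef, afg, bcf, bde, beg, bfg, cdf, cdg, ceg, def

Hence C_0 ≅ Z^7, C_1 ≅ Z^21, C_2 ≅ Z^14.

∂_1: C_1 → C_0 maps an edge to its endpoints' difference, ∂[p,q] = q − p.
The 7×21 boundary matrix has rank 6 and Smith normal form diag(1,1,1,1,1,1).

Boundary ∂_2: C_2 → C_1 sends each 2-simplex [p,q,r] to [q,r] − [p,r] + [p,q]. For instance
  ∂abc = bc − ac + ab,
  ∂bcf = cf − bf + bc.
As a 21×14 matrix over Z this has rank 13, with invariant factors (1,1,1,1,1,1,1,1,1,1,1,1,1).

From H_k ≅ ker(∂_k) / im(∂_{k+1}) we obtain:

  H_0: rank C_0 − rank ∂_1 = 7 − 6 = 1, and the invariant factors of ∂_1 are all 1, so H_0 = Z.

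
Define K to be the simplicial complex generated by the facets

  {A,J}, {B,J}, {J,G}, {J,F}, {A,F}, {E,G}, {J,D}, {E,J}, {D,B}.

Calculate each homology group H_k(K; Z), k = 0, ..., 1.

K has 7 vertices, 9 edges.
rank ∂_0 = 0, rank ∂_1 = 6 ⇒ b_0 = 7 − 0 − 6 = 1; all invariant factors of ∂_1 are 1 so no torsion. So H_0 ≅ Z.
rank ∂_1 = 6, rank ∂_2 = 0 ⇒ b_1 = 9 − 6 − 0 = 3. So H_1 ≅ Z^3.

H_0 = Z,  H_1 = Z^3.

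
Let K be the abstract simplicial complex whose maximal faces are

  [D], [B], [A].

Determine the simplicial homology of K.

H_0 = Z^3.

We work with the vertex ordering A < B < D. The simplices of K, each written with vertices in increasing order, are:

  0-simplices (3): A, B, D

giving chain groups C_0 ≅ Z^3.

Reading off H_k = ker ∂_k / im ∂_{k+1}:

  H_0: rank C_0 − rank ∂_1 = 3 − 0 = 3, and there is no ∂_1, so H_0 ≅ Z^3.

(K is a triangulation of a set of 3 points.)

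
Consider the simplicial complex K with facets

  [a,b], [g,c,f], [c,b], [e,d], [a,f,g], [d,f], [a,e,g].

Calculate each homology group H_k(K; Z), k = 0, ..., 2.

H_0 ≅ Z,  H_1 ≅ Z^2,  H_2 = 0.

Fix the vertex order a < b < c < d < e < f < g and write every simplex with vertices in increasing order. Then dim K = 2 and the simplices of K are:

  0-simplices (7): a, b, c, d, e, f, g
  1-simplices (11): ab, ae, af, ag, bc, cf, cg, de, df, eg, fg
  2-simplices (3): aeg, afg, cfg

giving chain groups C_0 ≅ Z^7, C_1 ≅ Z^11, C_2 ≅ Z^3.

∂_1: C_1 → C_0 is given by ∂[p,q] = [q] − [p]. For instance
  ∂df = f − d.
The resulting 7×11 matrix has rank 6, and its Smith normal form has invariant factors (1,1,1,1,1,1).

The boundary map ∂_2: C_2 → C_1 sends each 2-simplex [p,q,r] to [q,r] − [p,r] + [p,q]. For instance
  ∂cfg = fg − cg + cf,
  ∂afg = fg − ag + af.
The resulting 11×3 matrix has rank 3, and its Smith normal form has invariant factors (1,1,1).

Now H_k = ker ∂_k / im ∂_{k+1}, so:

  H_0: rank C_0 − rank ∂_1 = 7 − 6 = 1, and the invariant factors of ∂_1 are all 1, so H_0 = Z.
  H_1: rank ker ∂_1 − rank ∂_2 = (11 − 6) − 3 = 2, and the invariant factors of ∂_2 are all 1, so H_1 = Z^2.
  H_2: rank ker ∂_2 − rank ∂_3 = (3 − 3) − 0 = 0, and there is no ∂_3, so H_2 = 0.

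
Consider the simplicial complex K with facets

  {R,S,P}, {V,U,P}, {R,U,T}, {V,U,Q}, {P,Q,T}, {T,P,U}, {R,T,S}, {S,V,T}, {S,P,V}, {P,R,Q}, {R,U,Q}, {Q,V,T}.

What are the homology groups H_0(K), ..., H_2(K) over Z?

Take the total order P < Q < R < S < T < U < V on the vertex set. Then K (dimension 2) consists of the simplices:

  0-simplices (7): P, Q, R, S, T, U, V
  1-simplices (18): PQ, PR, PS, PT, PU, PV, QR, QT, QU, QV, RS, RT, RU, ST, SV, TU, TV, UV
  2-simplices (12): PQR, PQT, PRS, PSV, PTU, PUV, QRU, QTV, QUV, RST, RTU, STV

Hence C_0 ≅ Z^7, C_1 ≅ Z^18, C_2 ≅ Z^12.

The boundary map ∂_1: C_1 → C_0 maps an edge to its endpoints' difference, ∂[p,q] = q − p. For instance
  ∂ST = T − S.
The resulting 7×18 matrix has rank 6, and its Smith normal form has invariant factors (1,1,1,1,1,1).

Boundary ∂_2: C_2 → C_1 acts by ∂[p,q,r] = [q,r] − [p,r] + [p,q]. For instance
  ∂PUV = UV − PV + PU,
  ∂PQR = QR − PR + PQ.
This gives a 18×12 integer matrix of rank 12; reducing to Smith normal form yields diagonal entries (1,1,1,1,1,1,1,1,1,1,1,2).

Computing H_k = (kernel of ∂_k) / (image of ∂_{k+1}):

  H_0: rank C_0 − rank ∂_1 = 7 − 6 = 1, and the invariant factors of ∂_1 are all 1, so H_0 ≅ Z.
  H_1: rank ker ∂_1 − rank ∂_2 = (18 − 6) − 12 = 0, and ∂_2 has invariant factor 2 > 1, so H_1 ≅ Z/2.
  H_2: rank ker ∂_2 − rank ∂_3 = (12 − 12) − 0 = 0, and there is no ∂_3, so H_2 ≅ 0.

H_0 = Z,  H_1 = Z/2,  H_2 = 0.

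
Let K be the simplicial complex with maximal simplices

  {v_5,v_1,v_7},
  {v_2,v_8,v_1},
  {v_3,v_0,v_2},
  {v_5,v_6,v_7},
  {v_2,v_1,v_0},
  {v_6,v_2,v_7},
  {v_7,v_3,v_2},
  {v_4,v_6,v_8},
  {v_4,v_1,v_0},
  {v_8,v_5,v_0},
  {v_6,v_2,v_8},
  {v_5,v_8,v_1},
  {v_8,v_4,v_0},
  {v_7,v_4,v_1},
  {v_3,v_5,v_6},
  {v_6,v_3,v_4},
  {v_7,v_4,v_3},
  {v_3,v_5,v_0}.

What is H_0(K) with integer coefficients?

H_0 = Z.

We work with the vertex ordering v_0 < v_1 < v_2 < v_3 < v_4 < v_5 < v_6 < v_7 < v_8. The simplices of K, each written with vertices in increasing order, are:

  0-simplices (9): [v_0], [v_1], [v_2], [v_3], [v_4], [v_5], [v_6], [v_7], [v_8]
  1-simplices (27): (27 of them)
  2-simplices (18): (18 of them)

Hence C_0 ≅ Z^9, C_1 ≅ Z^27, C_2 ≅ Z^18.

Boundary ∂_1: C_1 → C_0 maps an edge to its endpoints' difference, ∂[p,q] = q − p. For instance
  ∂[v_6,v_7] = [v_7] − [v_6].
The 9×27 boundary matrix has rank 8 and Smith normal form diag(1,1,1,1,1,1,1,1).

Boundary ∂_2: C_2 → C_1 sends each 2-simplex [p,q,r] to [q,r] − [p,r] + [p,q]. For instance
  ∂[v_5,v_6,v_7] = [v_6,v_7] − [v_5,v_7] + [v_5,v_6],
  ∂[v_2,v_6,v_7] = [v_6,v_7] − [v_2,v_7] + [v_2,v_6].
The 27×18 boundary matrix has rank 18 and Smith normal form diag(1,1,1,1,1,1,1,1,1,1,1,1,1,1,1,1,1,2).

Reading off H_k = ker ∂_k / im ∂_{k+1}:

  H_0: rank C_0 − rank ∂_1 = 9 − 8 = 1, and the invariant factors of ∂_1 are all 1, so H_0 ≅ Z.

(K is a triangulation of the Klein bottle.)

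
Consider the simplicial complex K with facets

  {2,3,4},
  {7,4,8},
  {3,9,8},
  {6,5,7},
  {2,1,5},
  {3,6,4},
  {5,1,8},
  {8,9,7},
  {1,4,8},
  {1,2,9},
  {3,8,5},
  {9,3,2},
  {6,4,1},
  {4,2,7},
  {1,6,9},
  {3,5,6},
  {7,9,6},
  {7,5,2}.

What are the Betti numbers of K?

Order the vertices as 1 < 2 < 3 < 4 < 5 < 6 < 7 < 8 < 9. Listing each simplex with vertices in this order, K has dimension 2 with simplices:

  0-simplices (9): [1], [2], [3], [4], [5], [6], [7], [8], [9]
  1-simplices (27): (27 of them)
  2-simplices (18): [1,2,5], [1,2,9], [1,4,6], [1,4,8], [1,5,8], [1,6,9], [2,3,4], [2,3,9], [2,4,7], [2,5,7], [3,4,6], [3,5,6], [3,5,8], [3,8,9], [4,7,8], [5,6,7], [6,7,9], [7,8,9]

giving chain groups C_0 ≅ Z^9, C_1 ≅ Z^27, C_2 ≅ Z^18.

The boundary map ∂_1: C_1 → C_0 is given by ∂[p,q] = [q] − [p]. For instance
  ∂[2,7] = [7] − [2].
As a 9×27 matrix over Z this has rank 8, with invariant factors (1,1,1,1,1,1,1,1).

The boundary map ∂_2: C_2 → C_1 sends each 2-simplex [p,q,r] to [q,r] − [p,r] + [p,q]. For instance
  ∂[6,7,9] = [7,9] − [6,9] + [6,7],
  ∂[2,3,9] = [3,9] − [2,9] + [2,3].
This gives a 27×18 integer matrix of rank 17; reducing to Smith normal form yields diagonal entries (1,1,1,1,1,1,1,1,1,1,1,1,1,1,1,1,1).

From H_k ≅ ker(∂_k) / im(∂_{k+1}) we obtain:

  H_0: rank C_0 − rank ∂_1 = 9 − 8 = 1, and the invariant factors of ∂_1 are all 1, so H_0 ≅ Z.
  H_1: rank ker ∂_1 − rank ∂_2 = (27 − 8) − 17 = 2, and the invariant factors of ∂_2 are all 1, so H_1 ≅ Z^2.
  H_2: rank ker ∂_2 − rank ∂_3 = (18 − 17) − 0 = 1, and there is no ∂_3, so H_2 ≅ Z.

As a check, the Euler characteristic is 9 − 27 + 18 = 0, which agrees with 1 − 2 + 1 = 0.

Hence the Betti numbers are b_0 = 1, b_1 = 2, b_2 = 1.

b_0 = 1, b_1 = 2, b_2 = 1.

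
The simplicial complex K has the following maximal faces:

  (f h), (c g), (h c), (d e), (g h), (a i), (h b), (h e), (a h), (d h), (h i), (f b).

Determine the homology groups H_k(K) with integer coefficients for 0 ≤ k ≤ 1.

H_0 = Z,  H_1 = Z^4.

Take the total order a < b < c < d < e < f < g < h < i on the vertex set. Then K (dimension 1) consists of the simplices:

  0-simplices (9): a, b, c, d, e, f, g, h, i
  1-simplices (12): ah, ai, bf, bh, cg, ch, de, dh, eh, fh, gh, hi

so the chain groups are C_0 ≅ Z^9, C_1 ≅ Z^12.

∂_1: C_1 → C_0 maps an edge to its endpoints' difference, ∂[p,q] = q − p. For instance
  ∂ch = h − c.
This gives a 9×12 integer matrix of rank 8; reducing to Smith normal form yields diagonal entries (1,1,1,1,1,1,1,1).

Reading off H_k = ker ∂_k / im ∂_{k+1}:

  H_0: rank C_0 − rank ∂_1 = 9 − 8 = 1, and the invariant factors of ∂_1 are all 1, so H_0 = Z.
  H_1: rank ker ∂_1 − rank ∂_2 = (12 − 8) − 0 = 4, and there is no ∂_2, so H_1 = Z^4.

(K is a triangulation of a wedge of 4 circles.)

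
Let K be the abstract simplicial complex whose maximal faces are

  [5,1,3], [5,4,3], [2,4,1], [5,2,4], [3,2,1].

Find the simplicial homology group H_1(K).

H_1 ≅ Z.

Take the total order 1 < 2 < 3 < 4 < 5 on the vertex set. Then K (dimension 2) consists of the simplices:

  0-simplices (5): [1], [2], [3], [4], [5]
  1-simplices (10): [1,2], [1,3], [1,4], [1,5], [2,3], [2,4], [2,5], [3,4], [3,5], [4,5]
  2-simplices (5): [1,2,3], [1,2,4], [1,3,5], [2,4,5], [3,4,5]

giving chain groups C_0 ≅ Z^5, C_1 ≅ Z^10, C_2 ≅ Z^5.

The boundary map ∂_1: C_1 → C_0 sends each edge [p,q] (with p < q) to q − p.
The 5×10 boundary matrix has rank 4 and Smith normal form diag(1,1,1,1).

Boundary ∂_2: C_2 → C_1 sends each 2-simplex [p,q,r] to [q,r] − [p,r] + [p,q]. For instance
  ∂[1,2,3] = [2,3] − [1,3] + [1,2],
  ∂[2,4,5] = [4,5] − [2,5] + [2,4].
The resulting 10×5 matrix has rank 5, and its Smith normal form has invariant factors (1,1,1,1,1).

Now H_k = ker ∂_k / im ∂_{k+1}, so:

  H_1: rank ker ∂_1 − rank ∂_2 = (10 − 4) − 5 = 1, and the invariant factors of ∂_2 are all 1, so H_1 = Z.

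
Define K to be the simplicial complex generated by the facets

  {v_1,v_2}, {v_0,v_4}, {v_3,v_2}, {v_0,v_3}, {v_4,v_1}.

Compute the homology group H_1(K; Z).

Order the vertices as v_0 < v_1 < v_2 < v_3 < v_4. Listing each simplex with vertices in this order, K has dimension 1 with simplices:

  0-simplices (5): [v_0], [v_1], [v_2], [v_3], [v_4]
  1-simplices (5): [v_0,v_3], [v_0,v_4], [v_1,v_2], [v_1,v_4], [v_2,v_3]

giving chain groups C_0 ≅ Z^5, C_1 ≅ Z^5.

∂_1: C_1 → C_0 sends each edge [p,q] (with p < q) to q − p. For instance
  ∂[v_2,v_3] = [v_3] − [v_2].
The 5×5 boundary matrix has rank 4 and Smith normal form diag(1,1,1,1).

Computing H_k = (kernel of ∂_k) / (image of ∂_{k+1}):

  H_1: rank ker ∂_1 − rank ∂_2 = (5 − 4) − 0 = 1, and there is no ∂_2, so H_1 ≅ Z.

H_1 ≅ Z.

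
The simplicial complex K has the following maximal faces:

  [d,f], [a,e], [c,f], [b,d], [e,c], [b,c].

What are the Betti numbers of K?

Fix the vertex order a < b < c < d < e < f and write every simplex with vertices in increasing order. Then dim K = 1 and the simplices of K are:

  0-simplices (6): a, b, c, d, e, f
  1-simplices (6): ae, bc, bd, ce, cf, df

so the chain groups are C_0 ≅ Z^6, C_1 ≅ Z^6.

The boundary map ∂_1: C_1 → C_0 is given by ∂[p,q] = [q] − [p]. For instance
  ∂df = f − d.
This gives a 6×6 integer matrix of rank 5; reducing to Smith normal form yields diagonal entries (1,1,1,1,1).

Reading off H_k = ker ∂_k / im ∂_{k+1}:

  H_0: rank C_0 − rank ∂_1 = 6 − 5 = 1, and the invariant factors of ∂_1 are all 1, so H_0 = Z.
  H_1: rank ker ∂_1 − rank ∂_2 = (6 − 5) − 0 = 1, and there is no ∂_2, so H_1 = Z.

Hence the Betti numbers are b_0 = 1, b_1 = 1.

b_0 = 1, b_1 = 1.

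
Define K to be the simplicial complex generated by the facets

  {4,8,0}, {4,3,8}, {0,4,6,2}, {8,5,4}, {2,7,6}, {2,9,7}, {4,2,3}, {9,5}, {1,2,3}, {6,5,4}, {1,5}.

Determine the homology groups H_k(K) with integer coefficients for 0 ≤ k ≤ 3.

Take the total order 0 < 1 < 2 < 3 < 4 < 5 < 6 < 7 < 8 < 9 on the vertex set. Then K (dimension 3) consists of the simplices:

  0-simplices (10): [0], [1], [2], [3], [4], [5], [6], [7], [8], [9]
  1-simplices (22): [0,2], [0,4], [0,6], [0,8], [1,2], [1,3], [1,5], [2,3], [2,4], [2,6], [2,7], [2,9], [3,4], [3,8], [4,5], [4,6], [4,8], [5,6], [5,8], [5,9], [6,7], [7,9]
  2-simplices (12): [0,2,4], [0,2,6], [0,4,6], [0,4,8], [1,2,3], [2,3,4], [2,4,6], [2,6,7], [2,7,9], [3,4,8], [4,5,6], [4,5,8]
  3-simplices (1): [0,2,4,6]

giving chain groups C_0 ≅ Z^10, C_1 ≅ Z^22, C_2 ≅ Z^12, C_3 ≅ Z^1.

∂_1: C_1 → C_0 maps an edge to its endpoints' difference, ∂[p,q] = q − p.
The resulting 10×22 matrix has rank 9, and its Smith normal form has invariant factors (1,1,1,1,1,1,1,1,1).

∂_2: C_2 → C_1 acts by ∂[p,q,r] = [q,r] − [p,r] + [p,q]. For instance
  ∂[0,2,6] = [2,6] − [0,6] + [0,2],
  ∂[4,5,6] = [5,6] − [4,6] + [4,5].
This gives a 22×12 integer matrix of rank 11; reducing to Smith normal form yields diagonal entries (1,1,1,1,1,1,1,1,1,1,1).

Boundary ∂_3: C_3 → C_2 sends each 3-simplex σ to the alternating sum Σ_i (−1)^i (σ with its i-th vertex removed). For instance
  ∂[0,2,4,6] = [2,4,6] − [0,4,6] + [0,2,6] − [0,2,4].
As a 12×1 matrix over Z this has rank 1, with invariant factors (1).

Reading off H_k = ker ∂_k / im ∂_{k+1}:

  H_0: rank C_0 − rank ∂_1 = 10 − 9 = 1, and the invariant factors of ∂_1 are all 1, so H_0 ≅ Z.
  H_1: rank ker ∂_1 − rank ∂_2 = (22 − 9) − 11 = 2, and the invariant factors of ∂_2 are all 1, so H_1 ≅ Z^2.
  H_2: rank ker ∂_2 − rank ∂_3 = (12 − 11) − 1 = 0, and the invariant factors of ∂_3 are all 1, so H_2 ≅ 0.
  H_3: rank ker ∂_3 − rank ∂_4 = (1 − 1) − 0 = 0, and there is no ∂_4, so H_3 ≅ 0.

H_0 ≅ Z,  H_1 ≅ Z^2,  H_2 = 0,  H_3 = 0.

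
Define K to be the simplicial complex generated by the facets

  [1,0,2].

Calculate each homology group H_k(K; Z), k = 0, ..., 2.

Take the total order 0 < 1 < 2 on the vertex set. Then K (dimension 2) consists of the simplices:

  0-simplices (3): [0], [1], [2]
  1-simplices (3): [0,1], [0,2], [1,2]
  2-simplices (1): [0,1,2]

so the chain groups are C_0 ≅ Z^3, C_1 ≅ Z^3, C_2 ≅ Z^1.

∂_1: C_1 → C_0 is given by ∂[p,q] = [q] − [p]. For instance
  ∂[0,2] = [2] − [0].
This gives a 3×3 integer matrix of rank 2; reducing to Smith normal form yields diagonal entries (1,1).

The boundary map ∂_2: C_2 → C_1 maps a triangle to the signed sum of its edges. For instance
  ∂[0,1,2] = [1,2] − [0,2] + [0,1].
This gives a 3×1 integer matrix of rank 1; reducing to Smith normal form yields diagonal entries (1).

From H_k ≅ ker(∂_k) / im(∂_{k+1}) we obtain:

  H_0: rank C_0 − rank ∂_1 = 3 − 2 = 1, and the invariant factors of ∂_1 are all 1, so H_0 ≅ Z.
  H_1: rank ker ∂_1 − rank ∂_2 = (3 − 2) − 1 = 0, and the invariant factors of ∂_2 are all 1, so H_1 ≅ 0.
  H_2: rank ker ∂_2 − rank ∂_3 = (1 − 1) − 0 = 0, and there is no ∂_3, so H_2 ≅ 0.

As a check, the Euler characteristic is 3 − 3 + 1 = 1, which agrees with 1 − 0 + 0 = 1.
(K is a triangulation of the 2-simplex.)

H_0 = Z,  H_1 = 0,  H_2 = 0.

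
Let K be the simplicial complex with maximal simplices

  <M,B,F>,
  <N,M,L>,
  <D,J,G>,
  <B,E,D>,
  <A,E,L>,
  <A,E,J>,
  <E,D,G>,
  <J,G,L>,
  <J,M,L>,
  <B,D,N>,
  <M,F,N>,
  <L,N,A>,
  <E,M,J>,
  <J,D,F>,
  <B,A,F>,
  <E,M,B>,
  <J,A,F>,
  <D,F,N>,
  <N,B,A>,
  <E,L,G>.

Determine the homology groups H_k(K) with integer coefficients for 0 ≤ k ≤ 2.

We work with the vertex ordering A < B < D < E < F < G < J < L < M < N. The simplices of K, each written with vertices in increasing order, are:

  0-simplices (10): A, B, D, E, F, G, J, L, M, N
  1-simplices (30): AB, AE, AF, AJ, AL, AN, BD, BE, BF, BM, BN, DE, DF, DG, DJ, DN, EG, EJ, EL, EM, FJ, FM, FN, GJ, GL, JL, JM, LM, LN, MN
  2-simplices (20): ABF, ABN, AEJ, AEL, AFJ, ALN, BDE, BDN, BEM, BFM, DEG, DFJ, DFN, DGJ, EGL, EJM, FMN, GJL, JLM, LMN

Hence C_0 ≅ Z^10, C_1 ≅ Z^30, C_2 ≅ Z^20.

The boundary map ∂_1: C_1 → C_0 maps an edge to its endpoints' difference, ∂[p,q] = q − p. For instance
  ∂BN = N − B.
As a 10×30 matrix over Z this has rank 9, with invariant factors (1,1,1,1,1,1,1,1,1).

Boundary ∂_2: C_2 → C_1 maps a triangle to the signed sum of its edges. For instance
  ∂LMN = MN − LN + LM,
  ∂JLM = LM − JM + JL.
The resulting 30×20 matrix has rank 20, and its Smith normal form has invariant factors (1,1,1,1,1,1,1,1,1,1,1,1,1,1,1,1,1,1,1,2).

From H_k ≅ ker(∂_k) / im(∂_{k+1}) we obtain:

  H_0: rank C_0 − rank ∂_1 = 10 − 9 = 1, and the invariant factors of ∂_1 are all 1, so H_0 ≅ Z.
  H_1: rank ker ∂_1 − rank ∂_2 = (30 − 9) − 20 = 1, and ∂_2 has invariant factor 2 > 1, so H_1 ≅ Z ⊕ Z/2.
  H_2: rank ker ∂_2 − rank ∂_3 = (20 − 20) − 0 = 0, and there is no ∂_3, so H_2 ≅ 0.

As a check, the Euler characteristic is 10 − 30 + 20 = 0, which agrees with 1 − 1 + 0 = 0.
(K is a triangulation of the Klein bottle.)

H_0 ≅ Z,  H_1 ≅ Z ⊕ Z/2,  H_2 = 0.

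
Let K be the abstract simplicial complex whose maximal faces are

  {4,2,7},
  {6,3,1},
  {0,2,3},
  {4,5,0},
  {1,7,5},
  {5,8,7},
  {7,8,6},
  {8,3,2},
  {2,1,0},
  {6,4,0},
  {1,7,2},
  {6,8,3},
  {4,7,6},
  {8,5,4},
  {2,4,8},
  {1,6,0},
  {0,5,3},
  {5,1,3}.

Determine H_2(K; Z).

Order the vertices as 0 < 1 < 2 < 3 < 4 < 5 < 6 < 7 < 8. Listing each simplex with vertices in this order, K has dimension 2 with simplices:

  0-simplices (9): [0], [1], [2], [3], [4], [5], [6], [7], [8]
  1-simplices (27): (27 of them)
  2-simplices (18): [0,1,2], [0,1,6], [0,2,3], [0,3,5], [0,4,5], [0,4,6], [1,2,7], [1,3,5], [1,3,6], [1,5,7], [2,3,8], [2,4,7], [2,4,8], [3,6,8], [4,5,8], [4,6,7], [5,7,8], [6,7,8]

Hence C_0 ≅ Z^9, C_1 ≅ Z^27, C_2 ≅ Z^18.

∂_1: C_1 → C_0 is given by ∂[p,q] = [q] − [p].
The 9×27 boundary matrix has rank 8 and Smith normal form diag(1,1,1,1,1,1,1,1).

∂_2: C_2 → C_1 acts by ∂[p,q,r] = [q,r] − [p,r] + [p,q]. For instance
  ∂[4,5,8] = [5,8] − [4,8] + [4,5],
  ∂[4,6,7] = [6,7] − [4,7] + [4,6].
This gives a 27×18 integer matrix of rank 18; reducing to Smith normal form yields diagonal entries (1,1,1,1,1,1,1,1,1,1,1,1,1,1,1,1,1,2).

From H_k ≅ ker(∂_k) / im(∂_{k+1}) we obtain:

  H_2: rank ker ∂_2 − rank ∂_3 = (18 − 18) − 0 = 0, and there is no ∂_3, so H_2 ≅ 0.

H_2 ≅ 0.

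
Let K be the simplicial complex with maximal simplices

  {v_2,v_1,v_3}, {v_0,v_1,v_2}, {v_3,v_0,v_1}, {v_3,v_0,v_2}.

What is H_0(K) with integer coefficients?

Order the vertices as v_0 < v_1 < v_2 < v_3. Listing each simplex with vertices in this order, K has dimension 2 with simplices:

  0-simplices (4): [v_0], [v_1], [v_2], [v_3]
  1-simplices (6): [v_0,v_1], [v_0,v_2], [v_0,v_3], [v_1,v_2], [v_1,v_3], [v_2,v_3]
  2-simplices (4): [v_0,v_1,v_2], [v_0,v_1,v_3], [v_0,v_2,v_3], [v_1,v_2,v_3]

giving chain groups C_0 ≅ Z^4, C_1 ≅ Z^6, C_2 ≅ Z^4.

∂_1: C_1 → C_0 maps an edge to its endpoints' difference, ∂[p,q] = q − p. For instance
  ∂[v_0,v_1] = [v_1] − [v_0].
The 4×6 boundary matrix has rank 3 and Smith normal form diag(1,1,1).

Boundary ∂_2: C_2 → C_1 acts by ∂[p,q,r] = [q,r] − [p,r] + [p,q]. For instance
  ∂[v_1,v_2,v_3] = [v_2,v_3] − [v_1,v_3] + [v_1,v_2],
  ∂[v_0,v_1,v_3] = [v_1,v_3] − [v_0,v_3] + [v_0,v_1].
The resulting 6×4 matrix has rank 3, and its Smith normal form has invariant factors (1,1,1).

Computing H_k = (kernel of ∂_k) / (image of ∂_{k+1}):

  H_0: rank C_0 − rank ∂_1 = 4 − 3 = 1, and the invariant factors of ∂_1 are all 1, so H_0 = Z.

(K is a triangulation of the 2-sphere S^2.)

H_0 = Z.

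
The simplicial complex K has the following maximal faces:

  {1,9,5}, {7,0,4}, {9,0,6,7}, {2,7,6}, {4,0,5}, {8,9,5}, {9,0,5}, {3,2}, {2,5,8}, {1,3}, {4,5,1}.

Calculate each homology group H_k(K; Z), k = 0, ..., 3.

We work with the vertex ordering 0 < 1 < 2 < 3 < 4 < 5 < 6 < 7 < 8 < 9. The simplices of K, each written with vertices in increasing order, are:

  0-simplices (10): [0], [1], [2], [3], [4], [5], [6], [7], [8], [9]
  1-simplices (22): [0,4], [0,5], [0,6], [0,7], [0,9], [1,3], [1,4], [1,5], [1,9], [2,3], [2,5], [2,6], [2,7], [2,8], [4,5], [4,7], [5,8], [5,9], [6,7], [6,9], [7,9], [8,9]
  2-simplices (12): [0,4,5], [0,4,7], [0,5,9], [0,6,7], [0,6,9], [0,7,9], [1,4,5], [1,5,9], [2,5,8], [2,6,7], [5,8,9], [6,7,9]
  3-simplices (1): [0,6,7,9]

Hence C_0 ≅ Z^10, C_1 ≅ Z^22, C_2 ≅ Z^12, C_3 ≅ Z^1.

∂_1: C_1 → C_0 maps an edge to its endpoints' difference, ∂[p,q] = q − p. For instance
  ∂[1,3] = [3] − [1].
This gives a 10×22 integer matrix of rank 9; reducing to Smith normal form yields diagonal entries (1,1,1,1,1,1,1,1,1).

∂_2: C_2 → C_1 sends each 2-simplex [p,q,r] to [q,r] − [p,r] + [p,q]. For instance
  ∂[0,7,9] = [7,9] − [0,9] + [0,7],
  ∂[1,5,9] = [5,9] − [1,9] + [1,5].
The resulting 22×12 matrix has rank 11, and its Smith normal form has invariant factors (1,1,1,1,1,1,1,1,1,1,1).

∂_3: C_3 → C_2 sends each 3-simplex σ to the alternating sum Σ_i (−1)^i (σ with its i-th vertex removed). For instance
  ∂[0,6,7,9] = [6,7,9] − [0,7,9] + [0,6,9] − [0,6,7].
This gives a 12×1 integer matrix of rank 1; reducing to Smith normal form yields diagonal entries (1).

Reading off H_k = ker ∂_k / im ∂_{k+1}:

  H_0: rank C_0 − rank ∂_1 = 10 − 9 = 1, and the invariant factors of ∂_1 are all 1, so H_0 = Z.
  H_1: rank ker ∂_1 − rank ∂_2 = (22 − 9) − 11 = 2, and the invariant factors of ∂_2 are all 1, so H_1 = Z^2.
  H_2: rank ker ∂_2 − rank ∂_3 = (12 − 11) − 1 = 0, and the invariant factors of ∂_3 are all 1, so H_2 = 0.
  H_3: rank ker ∂_3 − rank ∂_4 = (1 − 1) − 0 = 0, and there is no ∂_4, so H_3 = 0.

As a check, the Euler characteristic is 10 − 22 + 12 − 1 = -1, which agrees with 1 − 2 + 0 − 0 = -1.

H_0 = Z,  H_1 = Z^2,  H_2 = 0,  H_3 = 0.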